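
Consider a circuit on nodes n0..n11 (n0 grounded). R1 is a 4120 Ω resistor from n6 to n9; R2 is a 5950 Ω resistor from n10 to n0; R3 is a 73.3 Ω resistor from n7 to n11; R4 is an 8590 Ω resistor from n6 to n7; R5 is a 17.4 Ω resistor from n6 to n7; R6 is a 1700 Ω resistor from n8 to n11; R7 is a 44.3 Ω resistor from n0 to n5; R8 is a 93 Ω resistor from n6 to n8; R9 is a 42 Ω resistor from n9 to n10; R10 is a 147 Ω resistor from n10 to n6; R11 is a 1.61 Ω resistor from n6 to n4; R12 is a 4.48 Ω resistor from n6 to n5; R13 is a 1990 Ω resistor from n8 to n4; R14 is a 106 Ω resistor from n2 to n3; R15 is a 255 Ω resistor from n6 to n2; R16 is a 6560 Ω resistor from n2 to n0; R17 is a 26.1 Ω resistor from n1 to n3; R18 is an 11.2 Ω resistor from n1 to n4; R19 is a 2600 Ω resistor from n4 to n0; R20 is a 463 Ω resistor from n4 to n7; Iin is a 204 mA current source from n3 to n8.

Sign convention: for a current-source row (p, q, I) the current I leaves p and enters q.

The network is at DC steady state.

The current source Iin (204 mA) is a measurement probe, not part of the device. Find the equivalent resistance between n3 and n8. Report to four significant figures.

Apply KCL at each of the 11 non-ground nodes and solve the resulting linear system.
Node n1: branches {R17, R18} → V_1 = -2.297
Node n2: branches {R14, R15, R16} → V_2 = -4.941
Node n3: branches {R14, R17, Iin} → V_3 = -7.091
Node n4: branches {R11, R13, R18, R19, R20} → V_4 = -0.2390
Node n5: branches {R7, R12} → V_5 = 0.03714
Node n6: branches {R1, R4, R5, R8, R10, R11, R12, R15} → V_6 = 0.04090
Node n7: branches {R3, R4, R5, R20} → V_7 = 0.1922
Node n8: branches {R6, R8, R13, Iin} → V_8 = 17.30
Node n9: branches {R1, R9} → V_9 = 0.03995
Node n10: branches {R2, R9, R10} → V_10 = 0.03994
Node n11: branches {R3, R6} → V_11 = 0.8992

R_eq = 119.5 Ω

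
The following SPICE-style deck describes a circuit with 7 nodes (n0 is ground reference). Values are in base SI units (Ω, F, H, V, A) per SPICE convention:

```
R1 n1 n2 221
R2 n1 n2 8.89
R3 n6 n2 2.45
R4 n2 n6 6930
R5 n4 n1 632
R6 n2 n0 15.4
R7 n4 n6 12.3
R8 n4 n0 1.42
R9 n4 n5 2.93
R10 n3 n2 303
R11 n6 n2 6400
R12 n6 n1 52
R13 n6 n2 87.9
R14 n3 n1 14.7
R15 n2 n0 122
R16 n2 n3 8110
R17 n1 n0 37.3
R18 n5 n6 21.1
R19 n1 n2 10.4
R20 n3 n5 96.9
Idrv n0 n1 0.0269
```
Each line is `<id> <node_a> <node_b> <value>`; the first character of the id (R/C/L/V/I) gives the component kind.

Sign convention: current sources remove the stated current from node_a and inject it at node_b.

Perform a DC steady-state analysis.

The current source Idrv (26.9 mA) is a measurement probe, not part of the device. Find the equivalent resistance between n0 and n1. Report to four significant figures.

R_eq = 7.655 Ω

Apply KCL at each of the 6 non-ground nodes and solve the resulting linear system.
Node n1: branches {R1, R2, R5, R12, R14, R17, R19, Idrv} → V_1 = 0.2059
Node n2: branches {R1, R2, R3, R4, R6, R10, R11, R13, R15, R16, R19} → V_2 = 0.1243
Node n3: branches {R10, R14, R16, R20} → V_3 = 0.1805
Node n4: branches {R5, R7, R8, R9} → V_4 = 0.01745
Node n5: branches {R9, R18, R20} → V_5 = 0.03196
Node n6: branches {R3, R4, R7, R11, R12, R13, R18} → V_6 = 0.1041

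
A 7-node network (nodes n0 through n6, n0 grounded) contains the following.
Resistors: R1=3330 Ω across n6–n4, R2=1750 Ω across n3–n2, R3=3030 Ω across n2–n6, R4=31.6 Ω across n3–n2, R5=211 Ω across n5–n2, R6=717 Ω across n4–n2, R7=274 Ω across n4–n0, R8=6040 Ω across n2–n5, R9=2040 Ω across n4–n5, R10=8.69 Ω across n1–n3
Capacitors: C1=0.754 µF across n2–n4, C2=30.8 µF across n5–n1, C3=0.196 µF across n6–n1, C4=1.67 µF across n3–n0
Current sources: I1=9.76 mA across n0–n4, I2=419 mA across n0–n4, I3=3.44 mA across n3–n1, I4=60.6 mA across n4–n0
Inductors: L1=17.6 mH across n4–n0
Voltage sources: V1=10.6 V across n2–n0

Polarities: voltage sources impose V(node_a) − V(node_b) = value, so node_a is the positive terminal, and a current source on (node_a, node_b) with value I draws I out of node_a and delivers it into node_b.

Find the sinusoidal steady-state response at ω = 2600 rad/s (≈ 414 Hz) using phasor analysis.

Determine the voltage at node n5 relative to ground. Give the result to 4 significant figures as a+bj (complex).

Apply KCL at each of the 6 non-ground nodes and solve the resulting linear system.
Node n1: branches {C2, C3, I3, R10} → V_1 = 10.27-0.8002j
Node n2: branches {C1, R2, R3, R4, R5, R6, R8, V1} → V_2 = 10.60+0.000j
Node n3: branches {R2, C4, R4, I3, R10} → V_3 = 10.29-0.9287j
Node n4: branches {R1, C1, I1, I2, R6, R7, I4, R9, L1} → V_4 = 4.291+18.45j
Node n5: branches {C2, R5, R8, R9} → V_5 = 10.44-0.7726j
Node n6: branches {R1, C3, R3} → V_6 = 13.34+6.309j
Source currents: i(V1)=-0.05473-0.01826j

10.44-0.7726j V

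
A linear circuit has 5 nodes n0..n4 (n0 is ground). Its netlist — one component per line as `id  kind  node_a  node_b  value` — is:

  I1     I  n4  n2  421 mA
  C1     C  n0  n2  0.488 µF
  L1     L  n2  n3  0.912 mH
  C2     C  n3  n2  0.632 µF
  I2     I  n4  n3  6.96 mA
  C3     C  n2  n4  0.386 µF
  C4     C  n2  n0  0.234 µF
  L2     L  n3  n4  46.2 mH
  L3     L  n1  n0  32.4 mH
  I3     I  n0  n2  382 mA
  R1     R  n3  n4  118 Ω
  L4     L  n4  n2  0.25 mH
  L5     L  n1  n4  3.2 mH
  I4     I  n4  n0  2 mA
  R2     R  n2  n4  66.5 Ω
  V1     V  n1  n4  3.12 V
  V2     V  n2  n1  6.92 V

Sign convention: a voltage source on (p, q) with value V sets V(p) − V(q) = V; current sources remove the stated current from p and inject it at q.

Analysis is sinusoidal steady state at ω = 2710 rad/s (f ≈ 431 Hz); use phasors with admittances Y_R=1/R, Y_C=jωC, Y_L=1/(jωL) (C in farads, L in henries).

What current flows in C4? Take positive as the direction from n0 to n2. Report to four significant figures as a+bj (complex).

Element admittances at ω=2710 rad/s:
  I1: injects 0.421 A into n2 (from n4)
  Y(C1) = 0.000+0.001322j S between n0,n2
  Y(L1) = 0.000-0.4046j S between n2,n3
  Y(C2) = 0.000+0.001713j S between n3,n2
  I2: injects 0.00696 A into n3 (from n4)
  Y(C3) = 0.000+0.001046j S between n2,n4
  Y(C4) = 0.000+0.0006341j S between n2,n0
  Y(L2) = 0.000-0.007987j S between n3,n4
  Y(L3) = 0.000-0.01139j S between n1,n0
  I3: injects 0.382 A into n2 (from n0)
  Y(R1) = 0.008475+0.000j S between n3,n4
  Y(L4) = 0.000-1.476j S between n4,n2
  Y(L5) = 0.000-0.1153j S between n1,n4
  I4: injects 0.002 A into n0 (from n4)
  Y(R2) = 0.01504+0.000j S between n2,n4
  V1: constraint V(n1)−V(n4) = 3.12
  V2: constraint V(n2)−V(n1) = 6.92
Assemble and solve the 6×6 MNA system:
  V(n1)=1.435+40.29j  V(n2)=8.355+40.29j  V(n3)=8.156+40.10j  V(n4)=-1.685+40.29j
  i(V1)=0.1971+15.25j  i(V2)=0.6559+14.87j

0.02555-0.005299j A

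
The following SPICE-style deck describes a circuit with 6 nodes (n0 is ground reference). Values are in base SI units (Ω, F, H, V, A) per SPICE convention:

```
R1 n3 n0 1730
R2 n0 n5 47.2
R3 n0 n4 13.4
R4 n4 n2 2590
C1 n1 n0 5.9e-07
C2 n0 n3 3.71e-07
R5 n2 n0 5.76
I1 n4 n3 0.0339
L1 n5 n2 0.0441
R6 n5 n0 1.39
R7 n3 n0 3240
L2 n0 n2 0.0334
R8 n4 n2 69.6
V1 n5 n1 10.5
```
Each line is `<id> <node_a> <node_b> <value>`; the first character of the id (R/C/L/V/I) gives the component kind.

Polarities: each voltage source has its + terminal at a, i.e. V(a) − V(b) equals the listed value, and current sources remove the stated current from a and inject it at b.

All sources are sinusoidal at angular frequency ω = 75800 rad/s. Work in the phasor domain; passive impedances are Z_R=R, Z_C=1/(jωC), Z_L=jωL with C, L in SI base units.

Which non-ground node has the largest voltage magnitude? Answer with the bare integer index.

1

Apply KCL at each of the 5 non-ground nodes and solve the resulting linear system.
Node n1: branches {C1, V1} → V_1 = -10.46+0.6318j
Node n2: branches {R4, R5, L1, L2, R8} → V_2 = -0.02908-0.0001695j
Node n3: branches {R1, C2, I1, R7} → V_3 = 0.03797-1.204j
Node n4: branches {R3, R4, I1, R8} → V_4 = -0.3841-2.798e-05j
Node n5: branches {R2, L1, R6, V1} → V_5 = 0.03790+0.6318j
Source currents: i(V1)=-0.02825-0.4679j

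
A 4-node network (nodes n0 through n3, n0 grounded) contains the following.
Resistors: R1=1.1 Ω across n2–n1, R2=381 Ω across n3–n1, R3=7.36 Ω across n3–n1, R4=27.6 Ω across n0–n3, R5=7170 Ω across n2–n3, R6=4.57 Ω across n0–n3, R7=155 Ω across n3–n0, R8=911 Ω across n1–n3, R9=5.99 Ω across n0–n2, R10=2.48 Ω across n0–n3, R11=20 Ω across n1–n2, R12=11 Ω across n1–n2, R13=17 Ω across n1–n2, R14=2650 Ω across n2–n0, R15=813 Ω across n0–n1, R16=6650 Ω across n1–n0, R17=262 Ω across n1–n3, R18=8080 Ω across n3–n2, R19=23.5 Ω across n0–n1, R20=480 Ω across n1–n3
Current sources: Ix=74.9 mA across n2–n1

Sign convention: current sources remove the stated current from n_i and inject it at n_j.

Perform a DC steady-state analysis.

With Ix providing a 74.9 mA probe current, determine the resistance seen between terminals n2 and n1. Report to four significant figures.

R_eq = 0.8392 Ω

Element admittances at DC:
  Y(R1) = 0.9091 S between n2,n1
  Y(R2) = 0.002625 S between n3,n1
  Y(R3) = 0.1359 S between n3,n1
  Y(R4) = 0.03623 S between n0,n3
  Y(R5) = 0.0001395 S between n2,n3
  Y(R6) = 0.2188 S between n0,n3
  Y(R7) = 0.006452 S between n3,n0
  Y(R8) = 0.001098 S between n1,n3
  Y(R9) = 0.1669 S between n0,n2
  Y(R10) = 0.4032 S between n0,n3
  Y(R11) = 0.05000 S between n1,n2
  Y(R12) = 0.09091 S between n1,n2
  Y(R13) = 0.05882 S between n1,n2
  Y(R14) = 0.0003774 S between n2,n0
  Y(R15) = 0.001230 S between n0,n1
  Y(R16) = 0.0001504 S between n1,n0
  Y(R17) = 0.003817 S between n1,n3
  Y(R18) = 0.0001238 S between n3,n2
  Y(R19) = 0.04255 S between n0,n1
  Y(R20) = 0.002083 S between n1,n3
  Ix: injects 0.0749 A into n1 (from n2)
Assemble and solve the 3×3 MNA system:
  V(n1)=0.03184  V(n2)=-0.03102  V(n3)=0.005705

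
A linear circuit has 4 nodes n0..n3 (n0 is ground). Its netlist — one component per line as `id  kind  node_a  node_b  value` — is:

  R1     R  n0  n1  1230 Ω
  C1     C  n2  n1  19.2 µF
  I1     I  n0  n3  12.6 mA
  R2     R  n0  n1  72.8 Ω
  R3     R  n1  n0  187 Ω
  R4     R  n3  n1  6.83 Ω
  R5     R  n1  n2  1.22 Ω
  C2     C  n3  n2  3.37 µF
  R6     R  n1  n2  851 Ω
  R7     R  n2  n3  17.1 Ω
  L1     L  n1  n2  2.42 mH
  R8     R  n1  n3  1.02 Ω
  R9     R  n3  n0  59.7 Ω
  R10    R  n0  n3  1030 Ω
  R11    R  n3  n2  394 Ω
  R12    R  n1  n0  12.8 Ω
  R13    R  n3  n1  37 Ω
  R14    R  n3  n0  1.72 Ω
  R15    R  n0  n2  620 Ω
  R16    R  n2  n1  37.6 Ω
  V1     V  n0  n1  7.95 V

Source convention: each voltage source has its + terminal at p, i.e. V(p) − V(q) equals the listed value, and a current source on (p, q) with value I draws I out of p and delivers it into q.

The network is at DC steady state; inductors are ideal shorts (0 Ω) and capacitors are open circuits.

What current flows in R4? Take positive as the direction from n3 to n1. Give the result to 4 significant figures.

0.3855 A

MNA unknowns: 3 node voltages V₁..V_3 plus 2 source currents (L1, V1)
R1: Y=0.0008130 on G[0,1]
C1: Y=0.000 on G[2,1]
I1: z[0]−=0.0126, z[3]+=0.0126
R2: Y=0.01374 on G[0,1]
R3: Y=0.005348 on G[1,0]
R4: Y=0.1464 on G[3,1]
R5: Y=0.8197 on G[1,2]
C2: Y=0.000 on G[3,2]
R6: Y=0.001175 on G[1,2]
R7: Y=0.05848 on G[2,3]
L1: row V1−V2=0, i_L1 at 1,2
R8: Y=0.9804 on G[1,3]
R9: Y=0.01675 on G[3,0]
R10: Y=0.0009709 on G[0,3]
R11: Y=0.002538 on G[3,2]
R12: Y=0.07812 on G[1,0]
R13: Y=0.02703 on G[3,1]
R14: Y=0.5814 on G[3,0]
R15: Y=0.001613 on G[0,2]
R16: Y=0.02660 on G[2,1]
V1: row V0−V1=7.95, i_V1 at 0,1
solve → V1=-7.950, V2=-7.950, V3=-5.317
aux → i_L1=-0.1735, i_V1=-3.990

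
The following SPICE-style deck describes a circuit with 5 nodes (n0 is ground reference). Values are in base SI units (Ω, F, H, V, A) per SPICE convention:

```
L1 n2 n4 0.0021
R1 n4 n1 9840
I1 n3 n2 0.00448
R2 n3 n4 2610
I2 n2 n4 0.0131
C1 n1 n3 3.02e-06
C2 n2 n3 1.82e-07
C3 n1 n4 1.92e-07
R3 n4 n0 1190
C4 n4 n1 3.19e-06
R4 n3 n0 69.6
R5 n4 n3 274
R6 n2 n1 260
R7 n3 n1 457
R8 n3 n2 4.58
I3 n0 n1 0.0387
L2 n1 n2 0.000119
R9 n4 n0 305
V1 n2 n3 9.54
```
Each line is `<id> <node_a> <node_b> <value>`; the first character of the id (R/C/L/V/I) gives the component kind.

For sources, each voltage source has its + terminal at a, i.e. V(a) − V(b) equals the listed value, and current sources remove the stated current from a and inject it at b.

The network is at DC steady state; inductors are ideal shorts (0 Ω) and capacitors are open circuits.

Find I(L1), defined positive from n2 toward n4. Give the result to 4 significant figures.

Element admittances at DC:
  L1: short n2↔n4 (DC inductor)
  Y(R1) = 0.0001016 S between n4,n1
  I1: injects 0.00448 A into n2 (from n3)
  Y(R2) = 0.0003831 S between n3,n4
  I2: injects 0.0131 A into n4 (from n2)
  Y(C1) = 0.000 S between n1,n3
  Y(C2) = 0.000 S between n2,n3
  Y(C3) = 0.000 S between n1,n4
  Y(R3) = 0.0008403 S between n4,n0
  Y(C4) = 0.000 S between n4,n1
  Y(R4) = 0.01437 S between n3,n0
  Y(R5) = 0.003650 S between n4,n3
  Y(R6) = 0.003846 S between n2,n1
  Y(R7) = 0.002188 S between n3,n1
  Y(R8) = 0.2183 S between n3,n2
  I3: injects 0.0387 A into n1 (from n0)
  L2: short n1↔n2 (DC inductor)
  Y(R9) = 0.003279 S between n4,n0
  V1: constraint V(n2)−V(n3) = 9.54
Assemble and solve the 7×7 MNA system:
  V(n1)=9.508  V(n2)=9.508  V(n3)=-0.03221  V(n4)=9.508
  i(L1)=0.06454  i(L2)=0.01782  i(V1)=-2.138

0.06454 A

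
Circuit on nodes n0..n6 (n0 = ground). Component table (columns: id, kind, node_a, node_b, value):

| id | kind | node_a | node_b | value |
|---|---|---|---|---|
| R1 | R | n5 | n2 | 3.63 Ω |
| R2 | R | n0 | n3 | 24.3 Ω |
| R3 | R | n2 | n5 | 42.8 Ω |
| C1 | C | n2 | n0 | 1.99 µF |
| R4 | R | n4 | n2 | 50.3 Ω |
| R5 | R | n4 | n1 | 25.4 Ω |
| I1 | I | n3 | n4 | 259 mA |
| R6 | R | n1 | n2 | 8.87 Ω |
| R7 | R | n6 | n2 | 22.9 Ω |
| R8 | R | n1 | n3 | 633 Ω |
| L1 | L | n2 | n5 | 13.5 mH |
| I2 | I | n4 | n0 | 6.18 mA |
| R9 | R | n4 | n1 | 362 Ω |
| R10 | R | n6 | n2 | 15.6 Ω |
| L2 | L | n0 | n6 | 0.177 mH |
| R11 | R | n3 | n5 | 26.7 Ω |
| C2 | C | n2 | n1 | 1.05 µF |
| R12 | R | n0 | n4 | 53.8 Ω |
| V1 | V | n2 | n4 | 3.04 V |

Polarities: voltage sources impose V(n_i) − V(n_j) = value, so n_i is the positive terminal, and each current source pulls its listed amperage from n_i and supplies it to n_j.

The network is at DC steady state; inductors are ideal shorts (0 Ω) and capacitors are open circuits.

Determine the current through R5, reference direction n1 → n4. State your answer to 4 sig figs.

MNA unknowns: 6 node voltages V₁..V_6 plus 3 source currents (L1, L2, V1)
R1: Y=0.2755 on G[5,2]
R2: Y=0.04115 on G[0,3]
R3: Y=0.02336 on G[2,5]
C1: Y=0.000 on G[2,0]
R4: Y=0.01988 on G[4,2]
R5: Y=0.03937 on G[4,1]
I1: z[3]−=0.259, z[4]+=0.259
R6: Y=0.1127 on G[1,2]
R7: Y=0.04367 on G[6,2]
R8: Y=0.001580 on G[1,3]
L1: row V2−V5=0, i_L1 at 2,5
I2: z[4]−=0.00618, z[0]+=0.00618
R9: Y=0.002762 on G[4,1]
R10: Y=0.06410 on G[6,2]
L2: row V0−V6=0, i_L2 at 0,6
R11: Y=0.03745 on G[3,5]
C2: Y=0.000 on G[2,1]
R12: Y=0.01859 on G[0,4]
V1: row V2−V4=3.04, i_V1 at 2,4
solve → V1=0.3986, V2=1.257, V3=-2.635, V4=-1.783, V5=1.257, V6=0.000
aux → i_L1=0.1458, i_L2=-0.1354, i_V1=-0.4383

0.08591 A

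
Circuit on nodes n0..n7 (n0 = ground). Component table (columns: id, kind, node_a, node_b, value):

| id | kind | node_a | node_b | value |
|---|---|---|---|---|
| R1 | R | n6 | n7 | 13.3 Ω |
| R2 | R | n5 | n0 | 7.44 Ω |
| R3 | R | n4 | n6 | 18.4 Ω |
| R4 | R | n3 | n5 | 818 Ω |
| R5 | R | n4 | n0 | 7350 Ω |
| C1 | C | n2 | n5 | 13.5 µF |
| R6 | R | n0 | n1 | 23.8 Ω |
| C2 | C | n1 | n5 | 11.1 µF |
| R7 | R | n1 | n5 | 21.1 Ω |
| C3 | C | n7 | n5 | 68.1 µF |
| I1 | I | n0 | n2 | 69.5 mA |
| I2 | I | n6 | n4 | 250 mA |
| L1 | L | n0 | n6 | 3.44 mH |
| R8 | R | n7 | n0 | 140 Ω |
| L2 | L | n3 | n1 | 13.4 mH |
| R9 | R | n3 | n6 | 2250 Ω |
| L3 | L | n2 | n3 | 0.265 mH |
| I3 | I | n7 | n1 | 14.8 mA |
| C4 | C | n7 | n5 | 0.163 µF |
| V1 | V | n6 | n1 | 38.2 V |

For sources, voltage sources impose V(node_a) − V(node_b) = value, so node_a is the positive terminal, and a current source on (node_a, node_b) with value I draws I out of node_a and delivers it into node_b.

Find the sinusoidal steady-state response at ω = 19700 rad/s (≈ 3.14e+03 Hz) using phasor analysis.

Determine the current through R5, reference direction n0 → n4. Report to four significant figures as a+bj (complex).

-0.005135-0.001374j A

MNA unknowns: 7 node voltages V₁..V_7 plus 1 source current (V1)
R1: Y=0.07519+0.000j on G[6,7]
R2: Y=0.1344+0.000j on G[5,0]
R3: Y=0.05435+0.000j on G[4,6]
R4: Y=0.001222+0.000j on G[3,5]
R5: Y=0.0001361+0.000j on G[4,0]
C1: Y=0.000+0.2659j on G[2,5]
R6: Y=0.04202+0.000j on G[0,1]
C2: Y=0.000+0.2187j on G[1,5]
R7: Y=0.04739+0.000j on G[1,5]
C3: Y=0.000+1.342j on G[7,5]
I1: z[0]−=0.0695, z[2]+=0.0695
I2: z[6]−=0.25, z[4]+=0.25
L1: Y=0.000-0.01476j on G[0,6]
R8: Y=0.007143+0.000j on G[7,0]
L2: Y=0.000-0.003788j on G[3,1]
R9: Y=0.0004444+0.000j on G[3,6]
L3: Y=0.000-0.1916j on G[2,3]
I3: z[7]−=0.0148, z[1]+=0.0148
C4: Y=0.000+0.003211j on G[7,5]
V1: row V6−V1=38.2, i_V1 at 6,1
solve → V1=-4.963+10.12j, V2=0.9397+0.08465j, V3=0.8018+0.3533j, V4=37.74+10.10j, V5=0.8404+0.5395j, V6=33.24+10.12j, V7=1.481-1.217j
aux → i_V1=-2.557-0.3678j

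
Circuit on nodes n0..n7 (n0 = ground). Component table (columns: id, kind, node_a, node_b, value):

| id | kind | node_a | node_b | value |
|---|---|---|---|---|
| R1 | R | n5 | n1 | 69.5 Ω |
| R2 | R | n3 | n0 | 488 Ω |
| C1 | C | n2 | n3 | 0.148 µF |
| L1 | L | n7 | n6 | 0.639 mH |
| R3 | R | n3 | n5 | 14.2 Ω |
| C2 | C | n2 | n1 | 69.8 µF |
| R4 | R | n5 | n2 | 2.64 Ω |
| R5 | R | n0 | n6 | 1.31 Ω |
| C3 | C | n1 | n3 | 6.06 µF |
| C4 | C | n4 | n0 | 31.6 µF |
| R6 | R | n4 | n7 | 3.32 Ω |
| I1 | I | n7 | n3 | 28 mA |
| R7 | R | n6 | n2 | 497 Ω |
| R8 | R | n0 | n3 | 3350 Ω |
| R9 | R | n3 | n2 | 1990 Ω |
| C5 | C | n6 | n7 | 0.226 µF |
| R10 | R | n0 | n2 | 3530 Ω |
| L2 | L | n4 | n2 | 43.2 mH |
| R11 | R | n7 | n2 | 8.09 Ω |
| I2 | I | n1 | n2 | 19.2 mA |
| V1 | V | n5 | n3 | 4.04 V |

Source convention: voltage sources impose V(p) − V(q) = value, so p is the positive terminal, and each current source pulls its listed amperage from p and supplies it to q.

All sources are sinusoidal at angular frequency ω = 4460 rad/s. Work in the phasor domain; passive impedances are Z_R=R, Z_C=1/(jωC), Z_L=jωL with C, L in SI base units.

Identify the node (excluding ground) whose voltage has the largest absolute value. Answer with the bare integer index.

MNA unknowns: 7 node voltages V₁..V_7 plus 1 source current (V1)
R1: Y=0.01439+0.000j on G[5,1]
R2: Y=0.002049+0.000j on G[3,0]
C1: Y=0.000+0.0006601j on G[2,3]
L1: Y=0.000-0.3509j on G[7,6]
R3: Y=0.07042+0.000j on G[3,5]
C2: Y=0.000+0.3113j on G[2,1]
R4: Y=0.3788+0.000j on G[5,2]
R5: Y=0.7634+0.000j on G[0,6]
C3: Y=0.000+0.02703j on G[1,3]
C4: Y=0.000+0.1409j on G[4,0]
R6: Y=0.3012+0.000j on G[4,7]
I1: z[7]−=0.028, z[3]+=0.028
R7: Y=0.002012+0.000j on G[6,2]
R8: Y=0.0002985+0.000j on G[0,3]
R9: Y=0.0005025+0.000j on G[3,2]
C5: Y=0.000+0.001008j on G[6,7]
R10: Y=0.0002833+0.000j on G[0,2]
L2: Y=0.000-0.005190j on G[4,2]
R11: Y=0.1236+0.000j on G[7,2]
I2: z[1]−=0.0192, z[2]+=0.0192
V1: row V5−V3=4.04, i_V1 at 5,3
solve → V1=0.005594+0.08376j, V2=0.3119+0.02382j, V3=-3.627+0.2804j, V4=0.02408+0.001360j, V5=0.4126+0.2804j, V6=0.01129-0.005318j, V7=0.02306+0.01759j
aux → i_V1=-0.3285-0.1000j

3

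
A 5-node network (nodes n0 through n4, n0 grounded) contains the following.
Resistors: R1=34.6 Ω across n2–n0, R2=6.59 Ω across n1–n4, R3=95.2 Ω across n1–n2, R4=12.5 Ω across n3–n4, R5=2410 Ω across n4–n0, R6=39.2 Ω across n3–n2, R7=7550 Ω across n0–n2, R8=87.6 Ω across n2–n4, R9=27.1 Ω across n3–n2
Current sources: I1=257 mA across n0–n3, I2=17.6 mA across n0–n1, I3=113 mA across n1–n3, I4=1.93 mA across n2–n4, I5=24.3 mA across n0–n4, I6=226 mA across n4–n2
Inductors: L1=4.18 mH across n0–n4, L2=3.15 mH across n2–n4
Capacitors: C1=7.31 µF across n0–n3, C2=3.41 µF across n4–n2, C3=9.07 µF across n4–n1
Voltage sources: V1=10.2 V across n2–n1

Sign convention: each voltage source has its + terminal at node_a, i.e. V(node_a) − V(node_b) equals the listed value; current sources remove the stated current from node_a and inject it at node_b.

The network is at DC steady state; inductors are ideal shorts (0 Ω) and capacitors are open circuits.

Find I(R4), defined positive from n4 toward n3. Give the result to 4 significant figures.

-0.2078 A

Element admittances at DC:
  Y(R1) = 0.02890 S between n2,n0
  I1: injects 0.257 A into n3 (from n0)
  Y(R2) = 0.1517 S between n1,n4
  Y(R3) = 0.01050 S between n1,n2
  Y(R4) = 0.08000 S between n3,n4
  L1: short n0↔n4 (DC inductor)
  L2: short n2↔n4 (DC inductor)
  Y(C1) = 0.000 S between n0,n3
  Y(R5) = 0.0004149 S between n4,n0
  Y(C2) = 0.000 S between n4,n2
  Y(R6) = 0.02551 S between n3,n2
  Y(R7) = 0.0001325 S between n0,n2
  I2: injects 0.0176 A into n1 (from n0)
  I3: injects 0.113 A into n3 (from n1)
  I4: injects 0.00193 A into n4 (from n2)
  Y(R8) = 0.01142 S between n2,n4
  I5: injects 0.0243 A into n4 (from n0)
  Y(R9) = 0.03690 S between n3,n2
  Y(C3) = 0.000 S between n4,n1
  I6: injects 0.226 A into n2 (from n4)
  V1: constraint V(n2)−V(n1) = 10.2
Assemble and solve the 7×7 MNA system:
  V(n1)=-10.20  V(n2)=0.000  V(n3)=2.598  V(n4)=0.000
  i(L1)=-0.2989  i(L2)=1.839  i(V1)=-1.560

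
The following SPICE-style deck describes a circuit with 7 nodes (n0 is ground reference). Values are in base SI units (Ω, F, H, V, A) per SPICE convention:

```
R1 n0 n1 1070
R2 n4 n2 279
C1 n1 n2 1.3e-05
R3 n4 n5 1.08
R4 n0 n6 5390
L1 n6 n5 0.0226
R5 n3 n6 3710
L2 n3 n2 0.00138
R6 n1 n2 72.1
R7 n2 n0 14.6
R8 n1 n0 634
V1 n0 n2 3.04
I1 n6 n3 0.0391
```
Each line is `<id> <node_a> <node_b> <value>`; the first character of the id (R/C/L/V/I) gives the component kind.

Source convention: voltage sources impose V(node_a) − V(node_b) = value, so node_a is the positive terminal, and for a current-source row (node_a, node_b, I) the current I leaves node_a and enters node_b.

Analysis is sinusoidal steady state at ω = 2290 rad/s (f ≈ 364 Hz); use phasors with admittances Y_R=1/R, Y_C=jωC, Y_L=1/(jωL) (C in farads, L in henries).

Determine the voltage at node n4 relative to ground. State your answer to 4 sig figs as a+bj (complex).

-12.57+0.2068j V

Element admittances at ω=2290 rad/s:
  Y(R1) = 0.0009346+0.000j S between n0,n1
  Y(R2) = 0.003584+0.000j S between n4,n2
  Y(C1) = 0.000+0.02977j S between n1,n2
  Y(R3) = 0.9259+0.000j S between n4,n5
  Y(R4) = 0.0001855+0.000j S between n0,n6
  Y(L1) = 0.000-0.01932j S between n6,n5
  Y(R5) = 0.0002695+0.000j S between n3,n6
  Y(L2) = 0.000-0.3164j S between n3,n2
  Y(R6) = 0.01387+0.000j S between n1,n2
  Y(R7) = 0.06849+0.000j S between n2,n0
  Y(R8) = 0.001577+0.000j S between n1,n0
  V1: constraint V(n0)−V(n2) = 3.04
  I1: injects 0.0391 A into n3 (from n6)
Assemble and solve the 7×7 MNA system:
  V(n1)=-2.932-0.1969j  V(n2)=-3.040+0.000j  V(n3)=-3.039+0.1154j  V(n4)=-12.57+0.2068j  V(n5)=-12.61+0.2076j  V(n6)=-12.65-1.561j
  i(V1)=-0.2179-0.0007841j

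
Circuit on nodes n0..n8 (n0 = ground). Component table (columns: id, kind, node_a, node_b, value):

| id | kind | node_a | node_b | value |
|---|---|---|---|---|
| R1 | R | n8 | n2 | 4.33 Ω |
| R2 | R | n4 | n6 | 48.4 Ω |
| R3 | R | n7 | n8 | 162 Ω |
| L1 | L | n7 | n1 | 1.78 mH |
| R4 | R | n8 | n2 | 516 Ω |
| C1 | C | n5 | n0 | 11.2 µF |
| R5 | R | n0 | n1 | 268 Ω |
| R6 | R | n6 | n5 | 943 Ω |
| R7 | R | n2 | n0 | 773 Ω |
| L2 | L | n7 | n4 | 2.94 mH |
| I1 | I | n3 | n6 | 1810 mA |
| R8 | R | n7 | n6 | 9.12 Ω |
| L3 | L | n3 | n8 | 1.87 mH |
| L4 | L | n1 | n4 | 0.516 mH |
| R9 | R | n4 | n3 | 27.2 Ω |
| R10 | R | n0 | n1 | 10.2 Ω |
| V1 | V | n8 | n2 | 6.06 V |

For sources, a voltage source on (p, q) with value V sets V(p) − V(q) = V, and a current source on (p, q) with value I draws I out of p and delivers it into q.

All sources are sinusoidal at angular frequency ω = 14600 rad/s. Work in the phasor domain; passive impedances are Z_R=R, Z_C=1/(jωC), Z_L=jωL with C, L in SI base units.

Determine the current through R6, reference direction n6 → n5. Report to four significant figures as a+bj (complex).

0.02009+0.01315j A

MNA unknowns: 8 node voltages V₁..V_8 plus 1 source current (V1)
R1: Y=0.2309+0.000j on G[8,2]
R2: Y=0.02066+0.000j on G[4,6]
R3: Y=0.006173+0.000j on G[7,8]
L1: Y=0.000-0.03848j on G[7,1]
R4: Y=0.001938+0.000j on G[8,2]
C1: Y=0.000+0.1635j on G[5,0]
R5: Y=0.003731+0.000j on G[0,1]
R6: Y=0.001060+0.000j on G[6,5]
R7: Y=0.001294+0.000j on G[2,0]
L2: Y=0.000-0.02330j on G[7,4]
I1: z[3]−=1.81, z[6]+=1.81
R8: Y=0.1096+0.000j on G[7,6]
L3: Y=0.000-0.03663j on G[3,8]
L4: Y=0.000-0.1327j on G[1,4]
R9: Y=0.03676+0.000j on G[4,3]
R10: Y=0.09804+0.000j on G[0,1]
V1: row V8−V2=6.06, i_V1 at 8,2
solve → V1=0.4120-0.2137j, V2=-47.94+6.642j, V3=-40.61-3.207j, V4=-1.193-4.470j, V5=0.08044-0.1229j, V6=19.03+12.28j, V7=6.513+15.56j, V8=-41.88+6.642j
aux → i_V1=-1.473+0.008593j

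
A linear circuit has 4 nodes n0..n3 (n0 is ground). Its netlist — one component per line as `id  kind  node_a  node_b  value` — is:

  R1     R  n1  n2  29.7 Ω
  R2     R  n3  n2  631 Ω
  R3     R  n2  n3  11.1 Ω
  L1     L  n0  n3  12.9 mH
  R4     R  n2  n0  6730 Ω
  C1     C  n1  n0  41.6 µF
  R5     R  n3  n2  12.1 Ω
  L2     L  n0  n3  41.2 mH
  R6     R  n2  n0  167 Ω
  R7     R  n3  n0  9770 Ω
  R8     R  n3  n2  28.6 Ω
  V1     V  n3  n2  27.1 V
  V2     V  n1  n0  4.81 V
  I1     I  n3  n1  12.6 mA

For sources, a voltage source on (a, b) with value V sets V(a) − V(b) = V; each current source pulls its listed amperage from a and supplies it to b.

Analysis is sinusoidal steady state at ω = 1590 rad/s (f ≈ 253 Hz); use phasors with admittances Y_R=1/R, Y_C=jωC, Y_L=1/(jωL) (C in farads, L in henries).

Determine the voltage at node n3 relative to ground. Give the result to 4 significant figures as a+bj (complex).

Element admittances at ω=1590 rad/s:
  Y(R1) = 0.03367+0.000j S between n1,n2
  Y(R2) = 0.001585+0.000j S between n3,n2
  Y(R3) = 0.09009+0.000j S between n2,n3
  Y(L1) = 0.000-0.04875j S between n0,n3
  Y(R4) = 0.0001486+0.000j S between n2,n0
  Y(C1) = 0.000+0.06614j S between n1,n0
  Y(R5) = 0.08264+0.000j S between n3,n2
  Y(L2) = 0.000-0.01527j S between n0,n3
  Y(R6) = 0.005988+0.000j S between n2,n0
  Y(R7) = 0.0001024+0.000j S between n3,n0
  Y(R8) = 0.03497+0.000j S between n3,n2
  V1: constraint V(n3)−V(n2) = 27.1
  V2: constraint V(n1)−V(n0) = 4.81
  I1: injects 0.0126 A into n1 (from n3)
Assemble and solve the 5×5 MNA system:
  V(n1)=4.810+0.000j  V(n2)=-18.49+13.81j  V(n3)=8.612+13.81j
  i(V1)=-6.570+0.5499j  i(V2)=-0.7718+0.1470j

8.612+13.81j V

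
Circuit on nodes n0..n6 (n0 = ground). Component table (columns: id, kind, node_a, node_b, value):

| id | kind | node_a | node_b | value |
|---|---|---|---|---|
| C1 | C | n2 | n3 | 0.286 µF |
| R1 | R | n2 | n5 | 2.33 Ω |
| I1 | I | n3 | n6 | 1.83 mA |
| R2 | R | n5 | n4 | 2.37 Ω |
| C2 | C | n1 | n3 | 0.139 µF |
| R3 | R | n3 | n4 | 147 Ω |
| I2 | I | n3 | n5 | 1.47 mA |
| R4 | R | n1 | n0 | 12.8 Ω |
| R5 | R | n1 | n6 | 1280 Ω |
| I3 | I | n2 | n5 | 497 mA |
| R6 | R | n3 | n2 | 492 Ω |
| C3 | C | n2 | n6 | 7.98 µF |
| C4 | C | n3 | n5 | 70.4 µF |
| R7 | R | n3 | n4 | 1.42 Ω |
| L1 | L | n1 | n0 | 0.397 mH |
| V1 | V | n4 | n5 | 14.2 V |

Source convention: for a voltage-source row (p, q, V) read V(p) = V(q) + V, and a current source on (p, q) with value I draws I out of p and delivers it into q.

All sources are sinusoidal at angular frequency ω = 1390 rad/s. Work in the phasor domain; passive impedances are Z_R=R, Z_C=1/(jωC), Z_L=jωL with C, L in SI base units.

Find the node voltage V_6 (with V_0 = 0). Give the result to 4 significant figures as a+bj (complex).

MNA unknowns: 6 node voltages V₁..V_6 plus 1 source current (V1)
C1: Y=0.000+0.0003975j on G[2,3]
R1: Y=0.4292+0.000j on G[2,5]
I1: z[3]−=0.00183, z[6]+=0.00183
R2: Y=0.4219+0.000j on G[5,4]
C2: Y=0.000+0.0001932j on G[1,3]
R3: Y=0.006803+0.000j on G[3,4]
I2: z[3]−=0.00147, z[5]+=0.00147
R4: Y=0.07812+0.000j on G[1,0]
R5: Y=0.0007813+0.000j on G[1,6]
I3: z[2]−=0.497, z[5]+=0.497
R6: Y=0.002033+0.000j on G[3,2]
C3: Y=0.000+0.01109j on G[2,6]
C4: Y=0.000+0.09786j on G[3,5]
R7: Y=0.7042+0.000j on G[3,4]
L1: Y=0.000-1.812j on G[1,0]
V1: row V4−V5=14.2, i_V1 at 4,5
solve → V1=0.000+0.000j, V2=-1.475-3.084j, V3=13.49-5.012j, V4=13.80-3.095j, V5=-0.3958-3.095j, V6=-1.240-3.336j
aux → i_V1=-6.215-1.363j

-1.240-3.336j V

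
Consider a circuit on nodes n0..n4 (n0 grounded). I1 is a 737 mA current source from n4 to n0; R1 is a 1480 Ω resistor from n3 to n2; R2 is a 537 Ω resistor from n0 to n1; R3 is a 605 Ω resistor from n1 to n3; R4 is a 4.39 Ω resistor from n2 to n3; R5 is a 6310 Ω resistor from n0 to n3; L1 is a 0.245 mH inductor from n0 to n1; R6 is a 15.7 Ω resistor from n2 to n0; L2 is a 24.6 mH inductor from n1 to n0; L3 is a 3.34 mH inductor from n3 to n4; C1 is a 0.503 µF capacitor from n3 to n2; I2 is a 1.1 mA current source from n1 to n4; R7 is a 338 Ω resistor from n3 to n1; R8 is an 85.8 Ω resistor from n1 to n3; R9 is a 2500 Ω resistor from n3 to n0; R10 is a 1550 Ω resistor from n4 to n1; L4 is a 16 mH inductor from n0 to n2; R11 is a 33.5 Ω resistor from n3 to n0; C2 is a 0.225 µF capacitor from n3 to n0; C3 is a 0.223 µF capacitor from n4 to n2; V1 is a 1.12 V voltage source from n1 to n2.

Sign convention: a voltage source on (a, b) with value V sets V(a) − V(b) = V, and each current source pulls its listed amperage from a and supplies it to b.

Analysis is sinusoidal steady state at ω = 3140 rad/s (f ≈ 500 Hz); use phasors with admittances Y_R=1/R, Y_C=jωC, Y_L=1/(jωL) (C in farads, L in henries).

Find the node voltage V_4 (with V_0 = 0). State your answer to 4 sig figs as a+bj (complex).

-3.698-8.071j V

MNA unknowns: 4 node voltages V₁..V_4 plus 1 source current (V1)
I1: z[4]−=0.737, z[0]+=0.737
R1: Y=0.0006757+0.000j on G[3,2]
R2: Y=0.001862+0.000j on G[0,1]
R3: Y=0.001653+0.000j on G[1,3]
R4: Y=0.2278+0.000j on G[2,3]
R5: Y=0.0001585+0.000j on G[0,3]
L1: Y=0.000-1.300j on G[0,1]
R6: Y=0.06369+0.000j on G[2,0]
L2: Y=0.000-0.01295j on G[1,0]
L3: Y=0.000-0.09535j on G[3,4]
C1: Y=0.000+0.001579j on G[3,2]
I2: z[1]−=0.0011, z[4]+=0.0011
R7: Y=0.002959+0.000j on G[3,1]
R8: Y=0.01166+0.000j on G[1,3]
R9: Y=0.0004000+0.000j on G[3,0]
R10: Y=0.0006452+0.000j on G[4,1]
L4: Y=0.000-0.01990j on G[0,2]
R11: Y=0.02985+0.000j on G[3,0]
C2: Y=0.000+0.0007065j on G[3,0]
C3: Y=0.000+0.0007002j on G[4,2]
V1: row V1−V2=1.12, i_V1 at 1,2
solve → V1=-0.01302-0.4162j, V2=-1.133-0.4162j, V3=-3.627-0.3221j, V4=-3.698-8.071j
aux → i_V1=0.4842-0.01973j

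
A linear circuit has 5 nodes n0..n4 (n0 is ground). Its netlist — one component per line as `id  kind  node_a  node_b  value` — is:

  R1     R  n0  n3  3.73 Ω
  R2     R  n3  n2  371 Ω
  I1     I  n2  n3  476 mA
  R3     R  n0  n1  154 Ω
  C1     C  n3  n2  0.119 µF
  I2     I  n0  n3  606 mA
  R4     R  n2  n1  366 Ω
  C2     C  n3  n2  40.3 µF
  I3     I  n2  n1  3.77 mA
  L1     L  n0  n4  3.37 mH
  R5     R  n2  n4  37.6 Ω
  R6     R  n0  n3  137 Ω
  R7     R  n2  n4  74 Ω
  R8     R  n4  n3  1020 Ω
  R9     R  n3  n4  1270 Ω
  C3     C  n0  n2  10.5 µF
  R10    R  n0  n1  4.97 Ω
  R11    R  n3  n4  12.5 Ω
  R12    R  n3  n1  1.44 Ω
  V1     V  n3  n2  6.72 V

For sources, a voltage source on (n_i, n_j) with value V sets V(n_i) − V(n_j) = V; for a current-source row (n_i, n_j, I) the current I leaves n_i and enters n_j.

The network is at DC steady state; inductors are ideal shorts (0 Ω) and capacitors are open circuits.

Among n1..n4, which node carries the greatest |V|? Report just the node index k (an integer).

2

Apply KCL at each of the 4 non-ground nodes and solve the resulting linear system.
Node n1: branches {R3, R4, I3, R10, R12} → V_1 = 1.199
Node n2: branches {R2, I1, C1, R4, C2, I3, R5, R7, C3, V1} → V_2 = -5.143
Node n3: branches {R1, R2, I1, C1, I2, C2, R6, R8, R9, R11, R12, V1} → V_3 = 1.577
Node n4: branches {L1, R5, R7, R8, R9, R11} → V_4 = 0.000
Source currents: i(L1)=0.07733, i(V1)=0.2380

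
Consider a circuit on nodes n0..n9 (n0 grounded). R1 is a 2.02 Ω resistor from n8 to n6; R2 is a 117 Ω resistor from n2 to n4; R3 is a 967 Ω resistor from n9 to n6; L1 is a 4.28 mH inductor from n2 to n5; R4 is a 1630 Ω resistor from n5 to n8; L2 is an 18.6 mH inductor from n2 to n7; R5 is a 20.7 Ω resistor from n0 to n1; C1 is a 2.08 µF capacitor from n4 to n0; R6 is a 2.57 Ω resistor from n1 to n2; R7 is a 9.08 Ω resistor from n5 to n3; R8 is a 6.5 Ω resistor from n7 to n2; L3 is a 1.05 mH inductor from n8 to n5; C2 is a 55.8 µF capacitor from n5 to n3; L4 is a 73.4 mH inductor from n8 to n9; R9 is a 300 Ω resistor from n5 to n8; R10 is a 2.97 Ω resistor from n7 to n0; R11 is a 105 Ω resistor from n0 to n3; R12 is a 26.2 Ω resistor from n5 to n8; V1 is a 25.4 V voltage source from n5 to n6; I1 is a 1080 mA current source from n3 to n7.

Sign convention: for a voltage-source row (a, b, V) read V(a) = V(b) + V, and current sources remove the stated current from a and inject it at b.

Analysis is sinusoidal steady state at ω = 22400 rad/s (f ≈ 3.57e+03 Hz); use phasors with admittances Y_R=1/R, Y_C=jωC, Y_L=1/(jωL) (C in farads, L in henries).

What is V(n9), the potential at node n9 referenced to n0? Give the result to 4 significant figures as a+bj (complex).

Apply KCL at each of the 9 non-ground nodes and solve the resulting linear system.
Node n1: branches {R5, R6} → V_1 = -1.475+2.888j
Node n2: branches {R2, L1, L2, R6, R8} → V_2 = -1.658+3.246j
Node n3: branches {R7, C2, R11, I1} → V_3 = -50.39-53.77j
Node n4: branches {R2, C1} → V_4 = 0.5221+0.4000j
Node n5: branches {L1, R4, R7, L3, C2, R9, R12, V1} → V_5 = -50.76-54.28j
Node n6: branches {R1, R3, V1} → V_6 = -76.16-54.28j
Node n7: branches {L2, R8, R10, I1} → V_7 = 1.692+1.034j
Node n8: branches {R1, R4, L3, L4, R9, R12} → V_8 = -74.02-56.12j
Node n9: branches {R3, L4} → V_9 = -76.41-55.69j
Source currents: i(V1)=-1.058+0.9116j

-76.41-55.69j V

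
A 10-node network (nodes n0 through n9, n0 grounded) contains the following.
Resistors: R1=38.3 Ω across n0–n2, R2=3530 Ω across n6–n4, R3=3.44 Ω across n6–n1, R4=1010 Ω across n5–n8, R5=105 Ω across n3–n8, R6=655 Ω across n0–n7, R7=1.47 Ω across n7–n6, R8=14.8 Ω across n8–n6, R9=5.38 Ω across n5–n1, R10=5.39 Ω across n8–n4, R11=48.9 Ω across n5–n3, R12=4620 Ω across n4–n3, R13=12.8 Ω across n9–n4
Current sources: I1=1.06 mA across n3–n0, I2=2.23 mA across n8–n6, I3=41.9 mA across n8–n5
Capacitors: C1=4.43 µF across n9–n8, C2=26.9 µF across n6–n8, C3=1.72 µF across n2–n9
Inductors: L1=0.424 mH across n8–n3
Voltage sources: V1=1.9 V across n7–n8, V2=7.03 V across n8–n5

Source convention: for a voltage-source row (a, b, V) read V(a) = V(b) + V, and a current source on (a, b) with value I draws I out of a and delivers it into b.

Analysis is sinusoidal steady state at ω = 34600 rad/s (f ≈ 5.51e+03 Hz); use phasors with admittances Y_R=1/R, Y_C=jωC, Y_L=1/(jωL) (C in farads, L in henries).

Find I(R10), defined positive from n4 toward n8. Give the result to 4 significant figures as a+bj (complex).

Element admittances at ω=34600 rad/s:
  Y(R1) = 0.02611+0.000j S between n0,n2
  Y(R2) = 0.0002833+0.000j S between n6,n4
  Y(R3) = 0.2907+0.000j S between n6,n1
  Y(R4) = 0.0009901+0.000j S between n5,n8
  Y(R5) = 0.009524+0.000j S between n3,n8
  Y(R6) = 0.001527+0.000j S between n0,n7
  I1: injects 0.00106 A into n0 (from n3)
  Y(R7) = 0.6803+0.000j S between n7,n6
  Y(R8) = 0.06757+0.000j S between n8,n6
  Y(R9) = 0.1859+0.000j S between n5,n1
  Y(R10) = 0.1855+0.000j S between n8,n4
  Y(C1) = 0.000+0.1533j S between n9,n8
  Y(L1) = 0.000-0.06816j S between n8,n3
  Y(C2) = 0.000+0.9307j S between n6,n8
  Y(R11) = 0.02045+0.000j S between n5,n3
  Y(R12) = 0.0002165+0.000j S between n4,n3
  Y(C3) = 0.000+0.05951j S between n2,n9
  I2: injects 0.00223 A into n6 (from n8)
  Y(R13) = 0.07812+0.000j S between n9,n4
  I3: injects 0.0419 A into n5 (from n8)
  V1: constraint V(n7)−V(n8) = 1.9
  V2: constraint V(n8)−V(n5) = 7.03
Assemble and solve the 11×11 MNA system:
  V(n1)=-2.732-0.09625j  V(n2)=-0.1428-0.004644j  V(n3)=-0.9391-1.697j  V(n4)=-0.1505+0.07132j  V(n5)=-7.182+0.07942j  V(n6)=0.1142-0.2086j  V(n7)=1.748+0.07942j  V(n8)=-0.1524+0.07942j  V(n9)=-0.1448+0.05800j
  i(V1)=-1.114-0.1960j  i(V2)=-1.004+0.06898j

0.0003494-0.001503j A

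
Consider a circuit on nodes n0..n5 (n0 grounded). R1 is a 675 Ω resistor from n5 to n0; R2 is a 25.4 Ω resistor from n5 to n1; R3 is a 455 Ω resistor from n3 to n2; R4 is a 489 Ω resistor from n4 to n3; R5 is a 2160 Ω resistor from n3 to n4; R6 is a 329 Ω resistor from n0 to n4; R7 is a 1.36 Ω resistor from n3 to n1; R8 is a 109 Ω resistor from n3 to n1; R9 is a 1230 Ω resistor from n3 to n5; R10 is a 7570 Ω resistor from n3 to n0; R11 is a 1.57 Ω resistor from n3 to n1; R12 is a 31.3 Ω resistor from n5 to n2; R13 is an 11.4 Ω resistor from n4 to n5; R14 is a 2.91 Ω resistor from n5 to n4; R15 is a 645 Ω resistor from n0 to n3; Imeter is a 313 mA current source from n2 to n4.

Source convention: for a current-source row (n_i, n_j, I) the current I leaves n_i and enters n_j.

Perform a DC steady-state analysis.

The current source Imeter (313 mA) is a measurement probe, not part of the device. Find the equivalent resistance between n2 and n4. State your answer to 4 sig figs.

R_eq = 31.65 Ω

Element admittances at DC:
  Y(R1) = 0.001481 S between n5,n0
  Y(R2) = 0.03937 S between n5,n1
  Y(R3) = 0.002198 S between n3,n2
  Y(R4) = 0.002045 S between n4,n3
  Y(R5) = 0.0004630 S between n3,n4
  Y(R6) = 0.003040 S between n0,n4
  Y(R7) = 0.7353 S between n3,n1
  Y(R8) = 0.009174 S between n3,n1
  Y(R9) = 0.0008130 S between n3,n5
  Y(R10) = 0.0001321 S between n3,n0
  Y(R11) = 0.6369 S between n3,n1
  Y(R12) = 0.03195 S between n5,n2
  Y(R13) = 0.08772 S between n4,n5
  Y(R14) = 0.3436 S between n5,n4
  Y(R15) = 0.001550 S between n0,n3
  Imeter: injects 0.313 A into n4 (from n2)
Assemble and solve the 5×5 MNA system:
  V(n1)=-0.6281  V(n2)=-9.435  V(n3)=-0.6391  V(n4)=0.4724  V(n5)=-0.2434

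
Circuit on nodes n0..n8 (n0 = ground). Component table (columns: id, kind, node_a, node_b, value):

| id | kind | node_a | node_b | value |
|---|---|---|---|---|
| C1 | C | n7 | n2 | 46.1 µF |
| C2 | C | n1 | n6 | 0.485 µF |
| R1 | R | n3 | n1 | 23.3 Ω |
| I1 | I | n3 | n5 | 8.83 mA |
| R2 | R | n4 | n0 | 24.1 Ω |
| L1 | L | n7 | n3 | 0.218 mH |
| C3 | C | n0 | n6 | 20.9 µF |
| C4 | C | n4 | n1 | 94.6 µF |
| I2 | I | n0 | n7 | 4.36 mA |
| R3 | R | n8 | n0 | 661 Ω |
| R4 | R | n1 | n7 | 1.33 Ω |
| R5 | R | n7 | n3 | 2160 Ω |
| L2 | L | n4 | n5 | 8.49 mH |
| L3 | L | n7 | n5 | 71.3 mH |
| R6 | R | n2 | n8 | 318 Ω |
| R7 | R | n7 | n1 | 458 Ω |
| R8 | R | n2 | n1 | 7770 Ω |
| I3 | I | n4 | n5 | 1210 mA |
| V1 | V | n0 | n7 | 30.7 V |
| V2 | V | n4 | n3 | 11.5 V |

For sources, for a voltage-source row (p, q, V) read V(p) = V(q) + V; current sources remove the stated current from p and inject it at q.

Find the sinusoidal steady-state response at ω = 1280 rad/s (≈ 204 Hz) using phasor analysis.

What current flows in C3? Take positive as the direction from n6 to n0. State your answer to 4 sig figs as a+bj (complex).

MNA unknowns: 8 node voltages V₁..V_8 plus 2 source currents (V1, V2)
C1: Y=0.000+0.05901j on G[7,2]
C2: Y=0.000+0.0006208j on G[1,6]
R1: Y=0.04292+0.000j on G[3,1]
I1: z[3]−=0.00883, z[5]+=0.00883
R2: Y=0.04149+0.000j on G[4,0]
L1: Y=0.000-3.584j on G[7,3]
C3: Y=0.000+0.02675j on G[0,6]
C4: Y=0.000+0.1211j on G[4,1]
I2: z[0]−=0.00436, z[7]+=0.00436
R3: Y=0.001513+0.000j on G[8,0]
R4: Y=0.7519+0.000j on G[1,7]
R5: Y=0.0004630+0.000j on G[7,3]
L2: Y=0.000-0.09202j on G[4,5]
L3: Y=0.000-0.01096j on G[7,5]
R6: Y=0.003145+0.000j on G[2,8]
R7: Y=0.002183+0.000j on G[7,1]
R8: Y=0.0001287+0.000j on G[2,1]
I3: z[4]−=1.21, z[5]+=1.21
V1: row V0−V7=30.7, i_V1 at 0,7
V2: row V4−V3=11.5, i_V2 at 4,3
solve → V1=-30.43+1.787j, V2=-30.69-0.5317j, V3=-30.36+0.1248j, V4=-18.86+0.1248j, V5=-20.12+11.95j, V6=-0.6901+0.04053j, V7=-30.70+0.000j, V8=-20.72-0.3590j
aux → i_V1=-0.8194-0.01383j, i_V2=0.4592-1.290j

-0.001084-0.01846j A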